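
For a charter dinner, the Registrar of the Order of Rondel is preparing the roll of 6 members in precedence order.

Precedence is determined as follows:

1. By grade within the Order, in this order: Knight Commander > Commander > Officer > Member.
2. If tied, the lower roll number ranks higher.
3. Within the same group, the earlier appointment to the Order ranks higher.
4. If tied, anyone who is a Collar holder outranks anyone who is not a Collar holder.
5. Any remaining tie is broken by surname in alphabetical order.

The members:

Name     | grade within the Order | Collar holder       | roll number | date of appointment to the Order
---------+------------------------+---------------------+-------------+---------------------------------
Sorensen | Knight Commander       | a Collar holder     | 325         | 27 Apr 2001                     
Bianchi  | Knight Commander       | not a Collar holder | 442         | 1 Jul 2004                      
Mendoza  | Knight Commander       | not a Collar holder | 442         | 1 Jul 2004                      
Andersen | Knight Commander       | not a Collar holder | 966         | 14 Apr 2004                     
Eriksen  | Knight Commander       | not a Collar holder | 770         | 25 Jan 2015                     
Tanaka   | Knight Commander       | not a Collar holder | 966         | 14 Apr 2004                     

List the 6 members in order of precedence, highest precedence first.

By grade within the Order: Sorensen, Bianchi, Mendoza, Eriksen, Andersen and Tanaka (Knight Commander).
Among Sorensen, Bianchi, Mendoza, Eriksen, Andersen and Tanaka, by roll number (lower first): Sorensen (325) before Bianchi and Mendoza (442) before Eriksen (770) before Andersen and Tanaka (966).
Bianchi and Mendoza both have date of appointment to the Order 1 Jul 2004, so the next rule applies.
Bianchi and Mendoza are each not a Collar holder, so the next rule applies.
Among Bianchi and Mendoza, alphabetically by surname: Bianchi before Mendoza.
Andersen and Tanaka both have date of appointment to the Order 14 Apr 2004, so the next rule applies.
Andersen and Tanaka are each not a Collar holder, so the next rule applies.
Among Andersen and Tanaka, alphabetically by surname: Andersen before Tanaka.
Full order: Sorensen, Bianchi, Mendoza, Eriksen, Andersen, Tanaka.

Sorensen, Bianchi, Mendoza, Eriksen, Andersen, Tanaka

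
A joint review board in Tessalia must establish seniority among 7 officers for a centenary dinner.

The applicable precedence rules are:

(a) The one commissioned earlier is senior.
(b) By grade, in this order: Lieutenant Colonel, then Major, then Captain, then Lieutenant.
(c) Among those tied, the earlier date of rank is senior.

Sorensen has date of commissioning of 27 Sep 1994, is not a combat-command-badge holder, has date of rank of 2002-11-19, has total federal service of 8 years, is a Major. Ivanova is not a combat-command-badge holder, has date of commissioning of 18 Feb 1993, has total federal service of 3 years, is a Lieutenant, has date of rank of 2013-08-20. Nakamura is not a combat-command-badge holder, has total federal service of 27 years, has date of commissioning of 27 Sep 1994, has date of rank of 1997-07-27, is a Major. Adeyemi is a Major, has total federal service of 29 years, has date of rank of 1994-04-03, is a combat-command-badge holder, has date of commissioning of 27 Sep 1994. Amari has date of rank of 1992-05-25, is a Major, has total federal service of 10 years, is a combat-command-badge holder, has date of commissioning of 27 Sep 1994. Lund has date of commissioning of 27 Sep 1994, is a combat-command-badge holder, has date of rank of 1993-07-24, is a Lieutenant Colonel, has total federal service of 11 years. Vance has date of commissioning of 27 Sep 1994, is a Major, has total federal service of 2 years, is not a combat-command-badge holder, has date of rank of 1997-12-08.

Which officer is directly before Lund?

Ivanova

By date of commissioning (earlier first): Ivanova (18 Feb 1993); then Lund, Amari, Adeyemi, Nakamura, Vance and Sorensen (each 27 Sep 1994).
Among Lund, Amari, Adeyemi, Nakamura, Vance and Sorensen, by grade: Lund (Lieutenant Colonel) before Amari, Adeyemi, Nakamura, Vance and Sorensen (Major).
Among Amari, Adeyemi, Nakamura, Vance and Sorensen, by date of rank (earlier first): Amari (1992-05-25) before Adeyemi (1994-04-03) before Nakamura (1997-07-27) before Vance (1997-12-08) before Sorensen (2002-11-19).
Order: Ivanova, Lund, Amari, Adeyemi, Nakamura, Vance, Sorensen.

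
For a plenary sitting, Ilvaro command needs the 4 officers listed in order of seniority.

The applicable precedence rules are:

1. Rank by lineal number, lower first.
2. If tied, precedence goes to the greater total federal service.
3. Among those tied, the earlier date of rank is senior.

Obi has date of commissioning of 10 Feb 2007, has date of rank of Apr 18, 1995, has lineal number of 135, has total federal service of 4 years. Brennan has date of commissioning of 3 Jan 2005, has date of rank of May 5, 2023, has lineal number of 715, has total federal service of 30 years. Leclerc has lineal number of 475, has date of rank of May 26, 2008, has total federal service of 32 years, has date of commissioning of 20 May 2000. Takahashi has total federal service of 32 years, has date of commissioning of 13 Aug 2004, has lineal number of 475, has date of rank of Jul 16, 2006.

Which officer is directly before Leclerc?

By lineal number (lower first): Obi (135); then Takahashi and Leclerc (both 475); then Brennan (715).
Takahashi and Leclerc both have total federal service 32 years, so the next rule applies.
Among Takahashi and Leclerc, by date of rank (earlier first): Takahashi (Jul 16, 2006) before Leclerc (May 26, 2008).
Order: Obi, Takahashi, Leclerc, Brennan.

Takahashi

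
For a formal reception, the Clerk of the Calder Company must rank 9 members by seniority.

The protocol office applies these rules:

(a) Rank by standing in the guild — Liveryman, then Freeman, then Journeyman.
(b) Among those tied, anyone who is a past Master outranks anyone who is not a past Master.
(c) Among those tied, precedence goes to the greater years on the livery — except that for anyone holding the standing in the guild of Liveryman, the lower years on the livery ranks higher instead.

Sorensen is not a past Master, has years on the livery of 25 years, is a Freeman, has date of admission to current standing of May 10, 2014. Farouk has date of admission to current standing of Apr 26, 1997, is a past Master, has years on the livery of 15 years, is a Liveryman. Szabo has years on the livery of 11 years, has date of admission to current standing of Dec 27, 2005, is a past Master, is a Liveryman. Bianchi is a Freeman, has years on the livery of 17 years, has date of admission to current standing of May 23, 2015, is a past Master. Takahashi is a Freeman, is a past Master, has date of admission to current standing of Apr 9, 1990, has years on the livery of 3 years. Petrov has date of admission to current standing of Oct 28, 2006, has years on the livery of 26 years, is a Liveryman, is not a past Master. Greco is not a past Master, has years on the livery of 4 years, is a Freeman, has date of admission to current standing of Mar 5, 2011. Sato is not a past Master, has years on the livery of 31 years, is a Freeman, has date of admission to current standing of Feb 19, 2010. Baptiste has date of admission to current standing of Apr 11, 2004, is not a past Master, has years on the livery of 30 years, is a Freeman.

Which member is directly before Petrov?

By standing in the guild: Szabo, Farouk and Petrov (Liveryman); then Bianchi, Takahashi, Sato, Baptiste, Sorensen and Greco (Freeman).
Among Szabo, Farouk and Petrov, a past Master before not a past Master: Szabo and Farouk (a past Master) before Petrov (not a past Master).
Among Szabo and Farouk, by years on the livery (lower first) (reversed rule for this group): Szabo (11 years) before Farouk (15 years).
Among Bianchi, Takahashi, Sato, Baptiste, Sorensen and Greco, a past Master before not a past Master: Bianchi and Takahashi (a past Master) before Sato, Baptiste, Sorensen and Greco (not a past Master).
Among Bianchi and Takahashi, by years on the livery (higher first): Bianchi (17 years) before Takahashi (3 years).
Among Sato, Baptiste, Sorensen and Greco, by years on the livery (higher first): Sato (31 years) before Baptiste (30 years) before Sorensen (25 years) before Greco (4 years).
Order: Szabo, Farouk, Petrov, Bianchi, Takahashi, Sato, Baptiste, Sorensen, Greco.

Farouk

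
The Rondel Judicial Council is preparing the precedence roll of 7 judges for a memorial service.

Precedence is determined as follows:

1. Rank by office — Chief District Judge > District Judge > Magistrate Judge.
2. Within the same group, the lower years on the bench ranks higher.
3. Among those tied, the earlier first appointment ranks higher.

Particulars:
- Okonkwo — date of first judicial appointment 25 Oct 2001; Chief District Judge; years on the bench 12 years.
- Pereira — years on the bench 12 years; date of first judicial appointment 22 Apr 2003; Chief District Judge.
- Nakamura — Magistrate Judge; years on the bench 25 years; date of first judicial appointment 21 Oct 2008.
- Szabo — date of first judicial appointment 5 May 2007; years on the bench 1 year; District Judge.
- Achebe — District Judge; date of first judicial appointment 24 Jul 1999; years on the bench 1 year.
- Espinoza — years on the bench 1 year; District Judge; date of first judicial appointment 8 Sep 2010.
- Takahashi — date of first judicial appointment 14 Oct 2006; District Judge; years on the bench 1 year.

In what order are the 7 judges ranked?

By office: Okonkwo and Pereira (Chief District Judge); then Achebe, Takahashi, Szabo and Espinoza (District Judge); then Nakamura (Magistrate Judge).
Okonkwo and Pereira both have years on the bench 12 years, so the next rule applies.
Among Okonkwo and Pereira, by date of first judicial appointment (earlier first): Okonkwo (25 Oct 2001) before Pereira (22 Apr 2003).
Achebe, Takahashi, Szabo and Espinoza all have years on the bench 1 year, so the next rule applies.
Among Achebe, Takahashi, Szabo and Espinoza, by date of first judicial appointment (earlier first): Achebe (24 Jul 1999) before Takahashi (14 Oct 2006) before Szabo (5 May 2007) before Espinoza (8 Sep 2010).
Full order: Okonkwo, Pereira, Achebe, Takahashi, Szabo, Espinoza, Nakamura.

Okonkwo, Pereira, Achebe, Takahashi, Szabo, Espinoza, Nakamura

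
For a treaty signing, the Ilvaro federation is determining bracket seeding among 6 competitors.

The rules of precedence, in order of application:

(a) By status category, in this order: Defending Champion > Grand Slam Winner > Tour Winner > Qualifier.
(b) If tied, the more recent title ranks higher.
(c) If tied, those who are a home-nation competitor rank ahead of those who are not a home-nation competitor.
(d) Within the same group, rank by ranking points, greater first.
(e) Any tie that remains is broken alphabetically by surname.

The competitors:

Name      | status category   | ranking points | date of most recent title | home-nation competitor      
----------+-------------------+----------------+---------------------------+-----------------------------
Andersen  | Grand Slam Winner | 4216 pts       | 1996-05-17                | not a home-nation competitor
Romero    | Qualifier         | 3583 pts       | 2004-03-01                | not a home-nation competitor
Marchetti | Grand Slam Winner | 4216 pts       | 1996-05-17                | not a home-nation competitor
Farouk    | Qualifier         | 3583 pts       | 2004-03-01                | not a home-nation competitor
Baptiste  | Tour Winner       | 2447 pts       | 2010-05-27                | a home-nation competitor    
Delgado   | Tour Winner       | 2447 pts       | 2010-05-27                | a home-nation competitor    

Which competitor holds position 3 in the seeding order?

Baptiste

By status category: Andersen and Marchetti (Grand Slam Winner); then Baptiste and Delgado (Tour Winner); then Farouk and Romero (Qualifier).
Andersen and Marchetti both have date of most recent title 1996-05-17, so the next rule applies.
Andersen and Marchetti are each not a home-nation competitor, so the next rule applies.
Andersen and Marchetti both have ranking points 4216 pts, so the next rule applies.
Among Andersen and Marchetti, alphabetically by surname: Andersen before Marchetti.
Baptiste and Delgado both have date of most recent title 2010-05-27, so the next rule applies.
Baptiste and Delgado are each a home-nation competitor, so the next rule applies.
Baptiste and Delgado both have ranking points 2447 pts, so the next rule applies.
Among Baptiste and Delgado, alphabetically by surname: Baptiste before Delgado.
Farouk and Romero both have date of most recent title 2004-03-01, so the next rule applies.
Farouk and Romero are each not a home-nation competitor, so the next rule applies.
Farouk and Romero both have ranking points 3583 pts, so the next rule applies.
Among Farouk and Romero, alphabetically by surname: Farouk before Romero.
Order: Andersen, Marchetti, Baptiste, Delgado, Farouk, Romero.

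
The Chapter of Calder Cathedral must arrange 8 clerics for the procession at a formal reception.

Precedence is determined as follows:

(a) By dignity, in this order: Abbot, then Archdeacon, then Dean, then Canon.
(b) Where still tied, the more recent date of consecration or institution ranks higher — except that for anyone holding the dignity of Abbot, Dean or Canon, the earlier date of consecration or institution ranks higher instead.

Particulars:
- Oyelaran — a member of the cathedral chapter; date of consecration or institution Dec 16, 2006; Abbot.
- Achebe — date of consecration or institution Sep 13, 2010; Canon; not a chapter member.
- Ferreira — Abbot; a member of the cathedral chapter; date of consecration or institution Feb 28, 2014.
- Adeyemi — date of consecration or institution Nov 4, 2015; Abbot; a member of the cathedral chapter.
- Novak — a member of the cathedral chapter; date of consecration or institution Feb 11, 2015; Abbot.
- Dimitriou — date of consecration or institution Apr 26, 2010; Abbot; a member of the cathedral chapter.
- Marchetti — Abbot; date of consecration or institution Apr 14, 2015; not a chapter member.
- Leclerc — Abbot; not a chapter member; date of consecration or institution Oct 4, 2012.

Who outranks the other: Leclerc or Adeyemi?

Leclerc

By dignity: Oyelaran, Dimitriou, Leclerc, Ferreira, Novak, Marchetti and Adeyemi (Abbot); then Achebe (Canon).
Among Oyelaran, Dimitriou, Leclerc, Ferreira, Novak, Marchetti and Adeyemi, by date of consecration or institution (earlier first) (reversed rule for this group): Oyelaran (Dec 16, 2006) before Dimitriou (Apr 26, 2010) before Leclerc (Oct 4, 2012) before Ferreira (Feb 28, 2014) before Novak (Feb 11, 2015) before Marchetti (Apr 14, 2015) before Adeyemi (Nov 4, 2015).
So Leclerc takes precedence.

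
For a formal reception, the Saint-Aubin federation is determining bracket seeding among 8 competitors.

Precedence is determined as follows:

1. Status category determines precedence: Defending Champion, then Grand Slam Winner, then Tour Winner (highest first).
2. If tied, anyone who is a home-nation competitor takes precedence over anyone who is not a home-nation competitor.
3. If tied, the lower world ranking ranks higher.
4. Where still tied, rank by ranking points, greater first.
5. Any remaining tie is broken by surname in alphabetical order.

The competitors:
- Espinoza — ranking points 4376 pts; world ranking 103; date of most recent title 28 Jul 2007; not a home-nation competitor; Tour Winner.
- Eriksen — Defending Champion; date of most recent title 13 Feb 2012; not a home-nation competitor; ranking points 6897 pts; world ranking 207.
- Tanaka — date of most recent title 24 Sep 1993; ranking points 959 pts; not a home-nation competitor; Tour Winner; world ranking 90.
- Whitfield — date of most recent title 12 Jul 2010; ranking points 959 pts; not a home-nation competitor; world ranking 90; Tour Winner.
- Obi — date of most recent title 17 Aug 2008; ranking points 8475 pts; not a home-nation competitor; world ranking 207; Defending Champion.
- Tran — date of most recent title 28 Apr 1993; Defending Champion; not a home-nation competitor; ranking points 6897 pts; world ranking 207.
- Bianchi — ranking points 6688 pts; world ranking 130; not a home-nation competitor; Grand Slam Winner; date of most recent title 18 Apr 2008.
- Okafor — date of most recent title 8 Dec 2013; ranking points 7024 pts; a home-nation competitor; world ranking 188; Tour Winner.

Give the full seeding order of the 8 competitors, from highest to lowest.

Obi, Eriksen, Tran, Bianchi, Okafor, Tanaka, Whitfield, Espinoza

By status category: Obi, Eriksen and Tran (Defending Champion); then Bianchi (Grand Slam Winner); then Okafor, Tanaka, Whitfield and Espinoza (Tour Winner).
Obi, Eriksen and Tran are each not a home-nation competitor, so the next rule applies.
Obi, Eriksen and Tran all have world ranking 207, so the next rule applies.
Among Obi, Eriksen and Tran, by ranking points (higher first): Obi (8475 pts) before Eriksen and Tran (6897 pts).
Among Eriksen and Tran, alphabetically by surname: Eriksen before Tran.
Among Okafor, Tanaka, Whitfield and Espinoza, a home-nation competitor before not a home-nation competitor: Okafor (a home-nation competitor) before Tanaka, Whitfield and Espinoza (not a home-nation competitor).
Among Tanaka, Whitfield and Espinoza, by world ranking (lower first): Tanaka and Whitfield (90) before Espinoza (103).
Tanaka and Whitfield both have ranking points 959 pts, so the next rule applies.
Among Tanaka and Whitfield, alphabetically by surname: Tanaka before Whitfield.
Full order: Obi, Eriksen, Tran, Bianchi, Okafor, Tanaka, Whitfield, Espinoza.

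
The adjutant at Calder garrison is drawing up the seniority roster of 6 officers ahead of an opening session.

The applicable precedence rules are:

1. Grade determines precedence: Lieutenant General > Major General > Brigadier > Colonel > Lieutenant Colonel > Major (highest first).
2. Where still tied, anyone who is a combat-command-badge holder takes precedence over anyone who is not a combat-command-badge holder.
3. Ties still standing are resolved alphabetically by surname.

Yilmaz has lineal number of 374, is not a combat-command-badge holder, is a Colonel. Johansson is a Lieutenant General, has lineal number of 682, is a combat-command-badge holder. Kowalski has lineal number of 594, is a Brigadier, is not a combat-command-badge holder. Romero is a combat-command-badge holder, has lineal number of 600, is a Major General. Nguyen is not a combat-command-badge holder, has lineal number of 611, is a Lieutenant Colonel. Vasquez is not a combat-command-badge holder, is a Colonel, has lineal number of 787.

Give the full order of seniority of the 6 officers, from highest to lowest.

By grade: Johansson (Lieutenant General); then Romero (Major General); then Kowalski (Brigadier); then Vasquez and Yilmaz (Colonel); then Nguyen (Lieutenant Colonel).
Vasquez and Yilmaz are each not a combat-command-badge holder, so the next rule applies.
Among Vasquez and Yilmaz, alphabetically by surname: Vasquez before Yilmaz.
Full order: Johansson, Romero, Kowalski, Vasquez, Yilmaz, Nguyen.

Johansson, Romero, Kowalski, Vasquez, Yilmaz, Nguyen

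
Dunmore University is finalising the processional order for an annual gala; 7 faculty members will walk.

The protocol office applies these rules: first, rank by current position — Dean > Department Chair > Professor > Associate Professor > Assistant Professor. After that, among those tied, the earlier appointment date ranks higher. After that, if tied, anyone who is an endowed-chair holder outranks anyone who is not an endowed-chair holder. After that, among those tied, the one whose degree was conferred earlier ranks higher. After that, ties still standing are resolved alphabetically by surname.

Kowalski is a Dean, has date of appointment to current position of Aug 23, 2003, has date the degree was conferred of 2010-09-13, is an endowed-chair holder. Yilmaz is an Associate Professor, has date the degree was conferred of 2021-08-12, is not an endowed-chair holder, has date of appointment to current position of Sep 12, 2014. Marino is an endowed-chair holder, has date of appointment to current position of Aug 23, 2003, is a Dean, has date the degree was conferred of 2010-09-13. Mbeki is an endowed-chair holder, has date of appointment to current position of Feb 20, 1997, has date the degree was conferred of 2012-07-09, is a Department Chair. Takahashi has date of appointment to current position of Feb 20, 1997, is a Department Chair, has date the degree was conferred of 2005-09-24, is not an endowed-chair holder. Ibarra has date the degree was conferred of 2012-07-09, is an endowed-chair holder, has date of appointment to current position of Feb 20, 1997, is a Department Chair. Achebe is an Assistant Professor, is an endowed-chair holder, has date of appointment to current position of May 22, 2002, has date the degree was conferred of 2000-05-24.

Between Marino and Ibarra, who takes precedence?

By current position: Kowalski and Marino (Dean); then Ibarra, Mbeki and Takahashi (Department Chair); then Yilmaz (Associate Professor); then Achebe (Assistant Professor).
Kowalski and Marino both have date of appointment to current position Aug 23, 2003, so the next rule applies.
Kowalski and Marino are each an endowed-chair holder, so the next rule applies.
Kowalski and Marino both have date the degree was conferred 2010-09-13, so the next rule applies.
Among Kowalski and Marino, alphabetically by surname: Kowalski before Marino.
Ibarra, Mbeki and Takahashi all have date of appointment to current position Feb 20, 1997, so the next rule applies.
Among Ibarra, Mbeki and Takahashi, an endowed-chair holder before not an endowed-chair holder: Ibarra and Mbeki (an endowed-chair holder) before Takahashi (not an endowed-chair holder).
Ibarra and Mbeki both have date the degree was conferred 2012-07-09, so the next rule applies.
Among Ibarra and Mbeki, alphabetically by surname: Ibarra before Mbeki.
So Marino takes precedence.

Marino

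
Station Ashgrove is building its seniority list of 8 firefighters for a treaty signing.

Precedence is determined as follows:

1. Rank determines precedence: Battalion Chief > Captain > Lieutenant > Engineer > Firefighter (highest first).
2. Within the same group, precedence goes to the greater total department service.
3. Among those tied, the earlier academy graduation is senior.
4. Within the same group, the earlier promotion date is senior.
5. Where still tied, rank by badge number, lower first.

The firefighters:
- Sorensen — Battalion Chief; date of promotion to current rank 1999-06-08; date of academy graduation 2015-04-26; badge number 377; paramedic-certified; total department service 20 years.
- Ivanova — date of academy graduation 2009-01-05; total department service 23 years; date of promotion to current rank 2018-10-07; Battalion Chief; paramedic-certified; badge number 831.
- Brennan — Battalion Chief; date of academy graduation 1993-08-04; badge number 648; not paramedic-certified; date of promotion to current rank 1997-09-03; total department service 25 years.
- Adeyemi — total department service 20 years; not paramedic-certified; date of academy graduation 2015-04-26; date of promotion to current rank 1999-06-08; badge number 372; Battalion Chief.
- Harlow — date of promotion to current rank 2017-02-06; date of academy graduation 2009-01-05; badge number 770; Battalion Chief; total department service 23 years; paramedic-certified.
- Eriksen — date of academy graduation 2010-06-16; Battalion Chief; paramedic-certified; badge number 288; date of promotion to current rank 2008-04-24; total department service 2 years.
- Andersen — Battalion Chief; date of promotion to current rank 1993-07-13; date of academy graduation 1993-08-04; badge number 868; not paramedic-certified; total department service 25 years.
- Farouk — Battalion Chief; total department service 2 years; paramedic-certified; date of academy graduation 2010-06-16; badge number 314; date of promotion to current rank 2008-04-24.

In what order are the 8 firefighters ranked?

Andersen, Brennan, Harlow, Ivanova, Adeyemi, Sorensen, Eriksen, Farouk

By rank: Andersen, Brennan, Harlow, Ivanova, Adeyemi, Sorensen, Eriksen and Farouk (Battalion Chief).
Among Andersen, Brennan, Harlow, Ivanova, Adeyemi, Sorensen, Eriksen and Farouk, by total department service (higher first): Andersen and Brennan (25 years) before Harlow and Ivanova (23 years) before Adeyemi and Sorensen (20 years) before Eriksen and Farouk (2 years).
Andersen and Brennan both have date of academy graduation 1993-08-04, so the next rule applies.
Among Andersen and Brennan, by date of promotion to current rank (earlier first): Andersen (1993-07-13) before Brennan (1997-09-03).
Harlow and Ivanova both have date of academy graduation 2009-01-05, so the next rule applies.
Among Harlow and Ivanova, by date of promotion to current rank (earlier first): Harlow (2017-02-06) before Ivanova (2018-10-07).
Adeyemi and Sorensen both have date of academy graduation 2015-04-26, so the next rule applies.
Adeyemi and Sorensen both have date of promotion to current rank 1999-06-08, so the next rule applies.
Among Adeyemi and Sorensen, by badge number (lower first): Adeyemi (372) before Sorensen (377).
Eriksen and Farouk both have date of academy graduation 2010-06-16, so the next rule applies.
Eriksen and Farouk both have date of promotion to current rank 2008-04-24, so the next rule applies.
Among Eriksen and Farouk, by badge number (lower first): Eriksen (288) before Farouk (314).
Full order: Andersen, Brennan, Harlow, Ivanova, Adeyemi, Sorensen, Eriksen, Farouk.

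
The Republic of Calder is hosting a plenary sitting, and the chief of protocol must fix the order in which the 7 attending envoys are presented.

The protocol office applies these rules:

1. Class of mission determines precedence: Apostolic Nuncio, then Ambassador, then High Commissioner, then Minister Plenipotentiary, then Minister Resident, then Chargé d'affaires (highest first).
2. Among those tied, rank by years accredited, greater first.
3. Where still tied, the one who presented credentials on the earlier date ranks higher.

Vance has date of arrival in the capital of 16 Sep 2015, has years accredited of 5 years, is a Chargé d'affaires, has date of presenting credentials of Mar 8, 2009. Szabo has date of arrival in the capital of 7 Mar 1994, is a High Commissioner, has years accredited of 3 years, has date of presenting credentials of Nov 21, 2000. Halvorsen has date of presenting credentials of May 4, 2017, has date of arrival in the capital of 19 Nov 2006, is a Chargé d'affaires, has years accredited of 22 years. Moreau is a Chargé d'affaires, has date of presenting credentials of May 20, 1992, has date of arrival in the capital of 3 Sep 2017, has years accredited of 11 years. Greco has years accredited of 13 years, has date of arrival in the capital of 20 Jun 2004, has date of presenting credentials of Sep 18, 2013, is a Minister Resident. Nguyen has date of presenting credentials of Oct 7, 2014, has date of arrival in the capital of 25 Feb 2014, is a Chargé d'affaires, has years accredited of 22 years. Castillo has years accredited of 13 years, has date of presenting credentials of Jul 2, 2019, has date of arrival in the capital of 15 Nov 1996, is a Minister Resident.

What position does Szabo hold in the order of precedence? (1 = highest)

By class of mission: Szabo (High Commissioner); then Greco and Castillo (Minister Resident); then Nguyen, Halvorsen, Moreau and Vance (Chargé d'affaires).
Greco and Castillo both have years accredited 13 years, so the next rule applies.
Among Greco and Castillo, by date of presenting credentials (earlier first): Greco (Sep 18, 2013) before Castillo (Jul 2, 2019).
Among Nguyen, Halvorsen, Moreau and Vance, by years accredited (higher first): Nguyen and Halvorsen (22 years) before Moreau (11 years) before Vance (5 years).
Among Nguyen and Halvorsen, by date of presenting credentials (earlier first): Nguyen (Oct 7, 2014) before Halvorsen (May 4, 2017).
Order: Szabo, Greco, Castillo, Nguyen, Halvorsen, Moreau, Vance. So position 1.

1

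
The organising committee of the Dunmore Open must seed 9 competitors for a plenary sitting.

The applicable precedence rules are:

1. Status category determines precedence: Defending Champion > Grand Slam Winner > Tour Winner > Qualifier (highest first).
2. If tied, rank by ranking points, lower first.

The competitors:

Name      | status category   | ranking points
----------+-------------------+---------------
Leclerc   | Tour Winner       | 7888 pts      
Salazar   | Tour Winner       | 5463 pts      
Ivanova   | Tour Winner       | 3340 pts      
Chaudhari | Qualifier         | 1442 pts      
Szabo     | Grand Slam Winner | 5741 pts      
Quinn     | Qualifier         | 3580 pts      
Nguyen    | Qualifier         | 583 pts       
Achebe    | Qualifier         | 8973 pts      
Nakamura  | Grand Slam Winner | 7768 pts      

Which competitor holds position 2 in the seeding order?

By status category: Szabo and Nakamura (Grand Slam Winner); then Ivanova, Salazar and Leclerc (Tour Winner); then Nguyen, Chaudhari, Quinn and Achebe (Qualifier).
Among Szabo and Nakamura, by ranking points (lower first): Szabo (5741 pts) before Nakamura (7768 pts).
Among Ivanova, Salazar and Leclerc, by ranking points (lower first): Ivanova (3340 pts) before Salazar (5463 pts) before Leclerc (7888 pts).
Among Nguyen, Chaudhari, Quinn and Achebe, by ranking points (lower first): Nguyen (583 pts) before Chaudhari (1442 pts) before Quinn (3580 pts) before Achebe (8973 pts).
Order: Szabo, Nakamura, Ivanova, Salazar, Leclerc, Nguyen, Chaudhari, Quinn, Achebe.

Nakamura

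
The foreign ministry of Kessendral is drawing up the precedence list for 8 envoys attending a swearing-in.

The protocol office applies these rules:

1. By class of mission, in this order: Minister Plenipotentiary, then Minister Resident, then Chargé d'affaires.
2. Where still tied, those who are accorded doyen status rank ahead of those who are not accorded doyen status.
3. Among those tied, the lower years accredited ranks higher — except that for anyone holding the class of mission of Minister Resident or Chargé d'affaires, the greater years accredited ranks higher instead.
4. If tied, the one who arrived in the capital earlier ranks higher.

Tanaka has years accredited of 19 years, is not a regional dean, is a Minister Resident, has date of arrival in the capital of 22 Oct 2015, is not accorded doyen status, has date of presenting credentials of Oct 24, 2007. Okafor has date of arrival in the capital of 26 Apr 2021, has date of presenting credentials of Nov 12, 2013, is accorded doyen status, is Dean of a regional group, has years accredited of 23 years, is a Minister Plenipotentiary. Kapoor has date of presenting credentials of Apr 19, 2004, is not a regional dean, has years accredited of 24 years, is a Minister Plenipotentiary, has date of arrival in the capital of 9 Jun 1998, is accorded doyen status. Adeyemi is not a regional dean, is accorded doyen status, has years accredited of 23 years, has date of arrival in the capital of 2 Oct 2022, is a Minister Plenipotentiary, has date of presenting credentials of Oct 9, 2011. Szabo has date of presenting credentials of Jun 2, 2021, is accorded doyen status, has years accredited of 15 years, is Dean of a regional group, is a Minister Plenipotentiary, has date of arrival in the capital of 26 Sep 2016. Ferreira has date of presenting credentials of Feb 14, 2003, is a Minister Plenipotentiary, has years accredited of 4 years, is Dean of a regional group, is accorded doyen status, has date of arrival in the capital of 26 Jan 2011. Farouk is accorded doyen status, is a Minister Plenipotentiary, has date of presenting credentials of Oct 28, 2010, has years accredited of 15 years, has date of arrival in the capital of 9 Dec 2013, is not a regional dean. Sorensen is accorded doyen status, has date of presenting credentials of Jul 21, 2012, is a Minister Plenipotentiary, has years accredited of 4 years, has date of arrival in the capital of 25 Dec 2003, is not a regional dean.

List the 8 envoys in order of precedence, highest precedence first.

Sorensen, Ferreira, Farouk, Szabo, Okafor, Adeyemi, Kapoor, Tanaka

By class of mission: Sorensen, Ferreira, Farouk, Szabo, Okafor, Adeyemi and Kapoor (Minister Plenipotentiary); then Tanaka (Minister Resident).
Sorensen, Ferreira, Farouk, Szabo, Okafor, Adeyemi and Kapoor are each accorded doyen status, so the next rule applies.
Among Sorensen, Ferreira, Farouk, Szabo, Okafor, Adeyemi and Kapoor, by years accredited (lower first): Sorensen and Ferreira (4 years) before Farouk and Szabo (15 years) before Okafor and Adeyemi (23 years) before Kapoor (24 years).
Among Sorensen and Ferreira, by date of arrival in the capital (earlier first): Sorensen (25 Dec 2003) before Ferreira (26 Jan 2011).
Among Farouk and Szabo, by date of arrival in the capital (earlier first): Farouk (9 Dec 2013) before Szabo (26 Sep 2016).
Among Okafor and Adeyemi, by date of arrival in the capital (earlier first): Okafor (26 Apr 2021) before Adeyemi (2 Oct 2022).
Full order: Sorensen, Ferreira, Farouk, Szabo, Okafor, Adeyemi, Kapoor, Tanaka.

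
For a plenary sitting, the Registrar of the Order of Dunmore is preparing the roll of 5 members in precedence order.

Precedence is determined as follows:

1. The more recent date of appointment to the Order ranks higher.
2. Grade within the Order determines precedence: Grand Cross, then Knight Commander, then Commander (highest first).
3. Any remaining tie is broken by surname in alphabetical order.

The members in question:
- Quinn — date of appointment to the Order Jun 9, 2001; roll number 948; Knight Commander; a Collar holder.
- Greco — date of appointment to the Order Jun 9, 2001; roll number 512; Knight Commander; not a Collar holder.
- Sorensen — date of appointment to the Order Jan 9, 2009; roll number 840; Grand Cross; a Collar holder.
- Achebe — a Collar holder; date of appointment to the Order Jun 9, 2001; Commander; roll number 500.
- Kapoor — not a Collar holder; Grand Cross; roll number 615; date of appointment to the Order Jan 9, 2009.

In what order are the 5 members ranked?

Kapoor, Sorensen, Greco, Quinn, Achebe

By date of appointment to the Order (later first): Kapoor and Sorensen (both Jan 9, 2009); then Greco, Quinn and Achebe (each Jun 9, 2001).
Kapoor and Sorensen are each Grand Cross, so the next rule applies.
Among Kapoor and Sorensen, alphabetically by surname: Kapoor before Sorensen.
Among Greco, Quinn and Achebe, by grade within the Order: Greco and Quinn (Knight Commander) before Achebe (Commander).
Among Greco and Quinn, alphabetically by surname: Greco before Quinn.
Full order: Kapoor, Sorensen, Greco, Quinn, Achebe.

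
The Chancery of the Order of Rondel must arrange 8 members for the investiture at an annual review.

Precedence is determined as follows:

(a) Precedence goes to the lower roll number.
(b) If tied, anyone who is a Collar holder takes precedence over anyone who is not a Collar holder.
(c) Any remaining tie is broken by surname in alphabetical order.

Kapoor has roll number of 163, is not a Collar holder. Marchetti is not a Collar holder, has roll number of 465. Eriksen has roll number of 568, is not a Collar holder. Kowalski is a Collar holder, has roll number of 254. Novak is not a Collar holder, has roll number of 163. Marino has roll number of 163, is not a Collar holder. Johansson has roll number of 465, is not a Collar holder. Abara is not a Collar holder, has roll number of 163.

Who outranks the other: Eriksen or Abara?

By roll number (lower first): Abara, Kapoor, Marino and Novak (each 163); then Kowalski (254); then Johansson and Marchetti (both 465); then Eriksen (568).
Abara, Kapoor, Marino and Novak are each not a Collar holder, so the next rule applies.
Among Abara, Kapoor, Marino and Novak, alphabetically by surname: Abara before Kapoor before Marino before Novak.
Johansson and Marchetti are each not a Collar holder, so the next rule applies.
Among Johansson and Marchetti, alphabetically by surname: Johansson before Marchetti.
So Abara takes precedence.

Abara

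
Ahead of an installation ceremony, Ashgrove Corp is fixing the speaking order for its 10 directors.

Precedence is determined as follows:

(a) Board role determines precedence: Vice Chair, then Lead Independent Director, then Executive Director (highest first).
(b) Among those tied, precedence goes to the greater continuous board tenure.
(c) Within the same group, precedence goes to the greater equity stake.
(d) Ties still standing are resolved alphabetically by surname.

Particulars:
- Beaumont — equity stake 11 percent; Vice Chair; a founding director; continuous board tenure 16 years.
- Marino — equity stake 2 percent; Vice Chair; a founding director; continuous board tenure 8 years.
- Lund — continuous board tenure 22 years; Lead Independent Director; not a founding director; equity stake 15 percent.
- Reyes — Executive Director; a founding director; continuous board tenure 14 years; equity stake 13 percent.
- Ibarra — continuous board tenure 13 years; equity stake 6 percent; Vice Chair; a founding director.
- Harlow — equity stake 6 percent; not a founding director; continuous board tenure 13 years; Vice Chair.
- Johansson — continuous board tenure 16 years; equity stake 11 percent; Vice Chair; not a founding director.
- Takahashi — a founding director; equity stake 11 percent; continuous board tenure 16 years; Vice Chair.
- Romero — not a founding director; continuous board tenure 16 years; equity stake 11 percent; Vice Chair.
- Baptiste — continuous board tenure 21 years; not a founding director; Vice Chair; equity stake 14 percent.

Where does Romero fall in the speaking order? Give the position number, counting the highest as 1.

By board role: Baptiste, Beaumont, Johansson, Romero, Takahashi, Harlow, Ibarra and Marino (Vice Chair); then Lund (Lead Independent Director); then Reyes (Executive Director).
Among Baptiste, Beaumont, Johansson, Romero, Takahashi, Harlow, Ibarra and Marino, by continuous board tenure (higher first): Baptiste (21 years) before Beaumont, Johansson, Romero and Takahashi (16 years) before Harlow and Ibarra (13 years) before Marino (8 years).
Beaumont, Johansson, Romero and Takahashi all have equity stake 11 percent, so the next rule applies.
Among Beaumont, Johansson, Romero and Takahashi, alphabetically by surname: Beaumont before Johansson before Romero before Takahashi.
Harlow and Ibarra both have equity stake 6 percent, so the next rule applies.
Among Harlow and Ibarra, alphabetically by surname: Harlow before Ibarra.
Order: Baptiste, Beaumont, Johansson, Romero, Takahashi, Harlow, Ibarra, Marino, Lund, Reyes. So position 4.

4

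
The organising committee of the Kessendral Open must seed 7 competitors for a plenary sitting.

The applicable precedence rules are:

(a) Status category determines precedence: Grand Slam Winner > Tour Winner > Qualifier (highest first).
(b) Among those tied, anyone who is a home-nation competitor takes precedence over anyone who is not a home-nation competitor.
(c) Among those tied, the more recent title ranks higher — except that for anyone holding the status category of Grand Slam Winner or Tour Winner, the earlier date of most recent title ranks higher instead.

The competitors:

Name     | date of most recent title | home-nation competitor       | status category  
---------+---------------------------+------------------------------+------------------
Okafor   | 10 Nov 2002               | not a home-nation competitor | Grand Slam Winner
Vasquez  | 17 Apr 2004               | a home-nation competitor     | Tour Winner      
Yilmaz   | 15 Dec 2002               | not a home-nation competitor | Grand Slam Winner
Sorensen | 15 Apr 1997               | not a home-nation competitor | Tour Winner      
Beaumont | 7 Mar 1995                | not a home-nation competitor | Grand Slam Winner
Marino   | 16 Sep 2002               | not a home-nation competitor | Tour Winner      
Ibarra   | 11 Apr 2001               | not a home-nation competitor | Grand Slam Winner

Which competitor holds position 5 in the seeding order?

Vasquez

By status category: Beaumont, Ibarra, Okafor and Yilmaz (Grand Slam Winner); then Vasquez, Sorensen and Marino (Tour Winner).
Beaumont, Ibarra, Okafor and Yilmaz are each not a home-nation competitor, so the next rule applies.
Among Beaumont, Ibarra, Okafor and Yilmaz, by date of most recent title (earlier first) (reversed rule for this group): Beaumont (7 Mar 1995) before Ibarra (11 Apr 2001) before Okafor (10 Nov 2002) before Yilmaz (15 Dec 2002).
Among Vasquez, Sorensen and Marino, a home-nation competitor before not a home-nation competitor: Vasquez (a home-nation competitor) before Sorensen and Marino (not a home-nation competitor).
Among Sorensen and Marino, by date of most recent title (earlier first) (reversed rule for this group): Sorensen (15 Apr 1997) before Marino (16 Sep 2002).
Order: Beaumont, Ibarra, Okafor, Yilmaz, Vasquez, Sorensen, Marino.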